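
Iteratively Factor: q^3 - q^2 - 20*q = (q)*(q^2 - q - 20) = q*(q + 4)*(q - 5)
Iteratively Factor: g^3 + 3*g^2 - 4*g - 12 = (g + 2)*(g^2 + g - 6) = (g - 2)*(g + 2)*(g + 3)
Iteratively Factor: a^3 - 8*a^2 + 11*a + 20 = (a + 1)*(a^2 - 9*a + 20) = (a - 5)*(a + 1)*(a - 4)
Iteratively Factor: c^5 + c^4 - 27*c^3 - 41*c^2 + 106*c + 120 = (c - 2)*(c^4 + 3*c^3 - 21*c^2 - 83*c - 60) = (c - 5)*(c - 2)*(c^3 + 8*c^2 + 19*c + 12) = (c - 5)*(c - 2)*(c + 4)*(c^2 + 4*c + 3) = (c - 5)*(c - 2)*(c + 3)*(c + 4)*(c + 1)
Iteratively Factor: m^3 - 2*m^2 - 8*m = (m)*(m^2 - 2*m - 8) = m*(m + 2)*(m - 4)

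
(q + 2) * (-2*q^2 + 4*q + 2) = -2*q^3 + 10*q + 4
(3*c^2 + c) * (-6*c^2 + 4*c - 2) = -18*c^4 + 6*c^3 - 2*c^2 - 2*c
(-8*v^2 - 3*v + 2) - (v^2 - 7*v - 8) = -9*v^2 + 4*v + 10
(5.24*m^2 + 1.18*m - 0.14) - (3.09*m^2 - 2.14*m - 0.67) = 2.15*m^2 + 3.32*m + 0.53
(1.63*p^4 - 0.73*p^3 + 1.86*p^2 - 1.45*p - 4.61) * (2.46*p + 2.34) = 4.0098*p^5 + 2.0184*p^4 + 2.8674*p^3 + 0.785400000000001*p^2 - 14.7336*p - 10.7874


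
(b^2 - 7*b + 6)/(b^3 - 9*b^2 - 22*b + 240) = (b - 1)/(b^2 - 3*b - 40)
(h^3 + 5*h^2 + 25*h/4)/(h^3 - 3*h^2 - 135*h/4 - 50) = h/(h - 8)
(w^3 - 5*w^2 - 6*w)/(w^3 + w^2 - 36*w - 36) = w/(w + 6)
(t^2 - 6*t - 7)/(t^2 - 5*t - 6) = (t - 7)/(t - 6)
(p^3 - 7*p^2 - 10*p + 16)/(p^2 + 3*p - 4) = (p^2 - 6*p - 16)/(p + 4)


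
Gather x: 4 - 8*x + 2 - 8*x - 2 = 4 - 16*x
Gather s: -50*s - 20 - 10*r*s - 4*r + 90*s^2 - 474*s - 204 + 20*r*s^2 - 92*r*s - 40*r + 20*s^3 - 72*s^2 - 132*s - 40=-44*r + 20*s^3 + s^2*(20*r + 18) + s*(-102*r - 656) - 264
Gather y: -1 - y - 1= -y - 2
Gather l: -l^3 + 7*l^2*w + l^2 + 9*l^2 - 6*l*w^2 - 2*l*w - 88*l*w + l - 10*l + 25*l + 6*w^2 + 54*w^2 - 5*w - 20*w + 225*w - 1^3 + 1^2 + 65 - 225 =-l^3 + l^2*(7*w + 10) + l*(-6*w^2 - 90*w + 16) + 60*w^2 + 200*w - 160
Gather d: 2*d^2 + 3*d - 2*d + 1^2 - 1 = 2*d^2 + d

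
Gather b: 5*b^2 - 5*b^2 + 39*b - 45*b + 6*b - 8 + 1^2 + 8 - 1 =0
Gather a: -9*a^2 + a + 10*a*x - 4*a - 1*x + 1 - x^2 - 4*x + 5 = -9*a^2 + a*(10*x - 3) - x^2 - 5*x + 6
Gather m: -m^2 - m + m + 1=1 - m^2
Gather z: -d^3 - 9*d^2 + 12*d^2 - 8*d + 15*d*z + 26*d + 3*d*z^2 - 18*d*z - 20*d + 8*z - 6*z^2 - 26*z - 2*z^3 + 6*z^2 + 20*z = -d^3 + 3*d^2 + 3*d*z^2 - 2*d - 2*z^3 + z*(2 - 3*d)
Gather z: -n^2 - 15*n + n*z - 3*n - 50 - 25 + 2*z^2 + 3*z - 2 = -n^2 - 18*n + 2*z^2 + z*(n + 3) - 77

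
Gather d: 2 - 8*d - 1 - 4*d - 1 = -12*d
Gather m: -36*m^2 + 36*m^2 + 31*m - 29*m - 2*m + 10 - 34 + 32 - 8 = 0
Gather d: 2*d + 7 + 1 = 2*d + 8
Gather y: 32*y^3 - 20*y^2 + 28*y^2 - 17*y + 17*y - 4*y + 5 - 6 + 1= 32*y^3 + 8*y^2 - 4*y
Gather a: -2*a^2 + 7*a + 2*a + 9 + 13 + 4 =-2*a^2 + 9*a + 26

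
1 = 1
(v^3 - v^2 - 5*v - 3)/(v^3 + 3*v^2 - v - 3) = (v^2 - 2*v - 3)/(v^2 + 2*v - 3)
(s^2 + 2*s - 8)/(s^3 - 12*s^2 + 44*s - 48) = (s + 4)/(s^2 - 10*s + 24)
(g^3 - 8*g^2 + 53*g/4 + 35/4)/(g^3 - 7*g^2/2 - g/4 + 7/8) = 2*(g - 5)/(2*g - 1)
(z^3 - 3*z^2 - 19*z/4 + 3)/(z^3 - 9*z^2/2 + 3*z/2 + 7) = (4*z^3 - 12*z^2 - 19*z + 12)/(2*(2*z^3 - 9*z^2 + 3*z + 14))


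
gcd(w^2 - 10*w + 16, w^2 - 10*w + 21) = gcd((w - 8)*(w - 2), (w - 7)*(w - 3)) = 1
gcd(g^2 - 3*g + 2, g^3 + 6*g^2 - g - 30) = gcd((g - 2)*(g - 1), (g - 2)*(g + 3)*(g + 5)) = g - 2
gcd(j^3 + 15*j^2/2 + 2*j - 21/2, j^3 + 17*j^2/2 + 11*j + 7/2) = j + 7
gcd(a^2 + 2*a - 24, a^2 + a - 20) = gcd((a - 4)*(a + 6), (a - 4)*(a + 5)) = a - 4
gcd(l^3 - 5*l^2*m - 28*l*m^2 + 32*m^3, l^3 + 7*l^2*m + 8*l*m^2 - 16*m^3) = l^2 + 3*l*m - 4*m^2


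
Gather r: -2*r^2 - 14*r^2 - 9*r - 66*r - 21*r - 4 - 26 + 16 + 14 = -16*r^2 - 96*r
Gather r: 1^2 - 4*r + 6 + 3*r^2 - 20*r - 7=3*r^2 - 24*r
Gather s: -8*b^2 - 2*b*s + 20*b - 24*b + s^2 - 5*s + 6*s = -8*b^2 - 4*b + s^2 + s*(1 - 2*b)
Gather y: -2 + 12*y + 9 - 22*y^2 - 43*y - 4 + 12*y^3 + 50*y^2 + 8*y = 12*y^3 + 28*y^2 - 23*y + 3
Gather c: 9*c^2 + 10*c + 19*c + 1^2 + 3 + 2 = 9*c^2 + 29*c + 6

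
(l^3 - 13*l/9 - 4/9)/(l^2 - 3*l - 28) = (-9*l^3 + 13*l + 4)/(9*(-l^2 + 3*l + 28))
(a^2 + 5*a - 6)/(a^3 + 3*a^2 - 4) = (a + 6)/(a^2 + 4*a + 4)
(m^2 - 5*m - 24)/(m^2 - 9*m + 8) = (m + 3)/(m - 1)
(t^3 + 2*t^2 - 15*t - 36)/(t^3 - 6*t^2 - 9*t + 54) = (t^2 - t - 12)/(t^2 - 9*t + 18)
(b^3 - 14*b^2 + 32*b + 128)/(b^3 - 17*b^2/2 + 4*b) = 2*(b^2 - 6*b - 16)/(b*(2*b - 1))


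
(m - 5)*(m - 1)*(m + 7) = m^3 + m^2 - 37*m + 35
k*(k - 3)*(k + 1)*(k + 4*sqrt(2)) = k^4 - 2*k^3 + 4*sqrt(2)*k^3 - 8*sqrt(2)*k^2 - 3*k^2 - 12*sqrt(2)*k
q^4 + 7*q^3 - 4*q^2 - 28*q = q*(q - 2)*(q + 2)*(q + 7)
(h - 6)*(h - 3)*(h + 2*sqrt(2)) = h^3 - 9*h^2 + 2*sqrt(2)*h^2 - 18*sqrt(2)*h + 18*h + 36*sqrt(2)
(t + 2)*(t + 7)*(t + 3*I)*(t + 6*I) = t^4 + 9*t^3 + 9*I*t^3 - 4*t^2 + 81*I*t^2 - 162*t + 126*I*t - 252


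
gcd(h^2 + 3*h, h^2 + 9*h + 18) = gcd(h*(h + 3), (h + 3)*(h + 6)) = h + 3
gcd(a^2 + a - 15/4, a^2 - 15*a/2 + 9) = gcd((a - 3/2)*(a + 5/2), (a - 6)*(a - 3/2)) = a - 3/2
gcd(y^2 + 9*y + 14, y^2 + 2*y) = y + 2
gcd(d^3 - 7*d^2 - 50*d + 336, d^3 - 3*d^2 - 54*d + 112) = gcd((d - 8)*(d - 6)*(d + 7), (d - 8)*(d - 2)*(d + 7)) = d^2 - d - 56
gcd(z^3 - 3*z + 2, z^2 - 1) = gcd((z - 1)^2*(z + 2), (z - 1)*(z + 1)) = z - 1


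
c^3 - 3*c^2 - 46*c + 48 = (c - 8)*(c - 1)*(c + 6)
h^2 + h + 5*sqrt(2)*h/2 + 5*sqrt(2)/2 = (h + 1)*(h + 5*sqrt(2)/2)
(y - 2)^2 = y^2 - 4*y + 4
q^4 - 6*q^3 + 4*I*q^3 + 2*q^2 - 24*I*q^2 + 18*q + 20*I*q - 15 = (q - 5)*(q - 1)*(q + I)*(q + 3*I)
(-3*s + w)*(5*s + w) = -15*s^2 + 2*s*w + w^2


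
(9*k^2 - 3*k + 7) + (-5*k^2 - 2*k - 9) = 4*k^2 - 5*k - 2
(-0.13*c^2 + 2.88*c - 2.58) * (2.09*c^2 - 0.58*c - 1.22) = -0.2717*c^4 + 6.0946*c^3 - 6.904*c^2 - 2.0172*c + 3.1476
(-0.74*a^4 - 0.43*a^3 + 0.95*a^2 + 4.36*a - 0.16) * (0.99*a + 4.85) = -0.7326*a^5 - 4.0147*a^4 - 1.145*a^3 + 8.9239*a^2 + 20.9876*a - 0.776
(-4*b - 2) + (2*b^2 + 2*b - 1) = 2*b^2 - 2*b - 3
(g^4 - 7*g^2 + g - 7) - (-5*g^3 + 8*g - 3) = g^4 + 5*g^3 - 7*g^2 - 7*g - 4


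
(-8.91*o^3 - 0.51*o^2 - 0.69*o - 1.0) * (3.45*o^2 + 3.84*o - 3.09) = -30.7395*o^5 - 35.9739*o^4 + 23.193*o^3 - 4.5237*o^2 - 1.7079*o + 3.09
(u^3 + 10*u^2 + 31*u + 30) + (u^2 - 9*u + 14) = u^3 + 11*u^2 + 22*u + 44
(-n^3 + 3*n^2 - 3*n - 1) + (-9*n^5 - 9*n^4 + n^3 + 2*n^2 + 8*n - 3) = -9*n^5 - 9*n^4 + 5*n^2 + 5*n - 4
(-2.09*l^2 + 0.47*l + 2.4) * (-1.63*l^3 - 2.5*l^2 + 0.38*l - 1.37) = 3.4067*l^5 + 4.4589*l^4 - 5.8812*l^3 - 2.9581*l^2 + 0.2681*l - 3.288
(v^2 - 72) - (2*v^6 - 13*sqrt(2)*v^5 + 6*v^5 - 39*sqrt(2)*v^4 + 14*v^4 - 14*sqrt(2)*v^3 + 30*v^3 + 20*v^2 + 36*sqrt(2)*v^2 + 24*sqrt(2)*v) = -2*v^6 - 6*v^5 + 13*sqrt(2)*v^5 - 14*v^4 + 39*sqrt(2)*v^4 - 30*v^3 + 14*sqrt(2)*v^3 - 36*sqrt(2)*v^2 - 19*v^2 - 24*sqrt(2)*v - 72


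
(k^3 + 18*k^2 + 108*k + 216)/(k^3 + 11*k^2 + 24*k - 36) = (k + 6)/(k - 1)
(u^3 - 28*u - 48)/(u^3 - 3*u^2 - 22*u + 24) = (u + 2)/(u - 1)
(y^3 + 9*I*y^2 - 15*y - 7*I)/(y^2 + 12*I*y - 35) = (y^2 + 2*I*y - 1)/(y + 5*I)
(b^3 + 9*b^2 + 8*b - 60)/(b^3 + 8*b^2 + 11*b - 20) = (b^2 + 4*b - 12)/(b^2 + 3*b - 4)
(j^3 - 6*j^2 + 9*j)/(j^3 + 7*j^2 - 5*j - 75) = j*(j - 3)/(j^2 + 10*j + 25)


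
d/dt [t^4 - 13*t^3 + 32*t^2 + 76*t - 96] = 4*t^3 - 39*t^2 + 64*t + 76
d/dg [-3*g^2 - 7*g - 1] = -6*g - 7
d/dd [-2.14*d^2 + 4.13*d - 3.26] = 4.13 - 4.28*d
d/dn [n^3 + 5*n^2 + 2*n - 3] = 3*n^2 + 10*n + 2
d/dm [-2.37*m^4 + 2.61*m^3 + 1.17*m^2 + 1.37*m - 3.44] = -9.48*m^3 + 7.83*m^2 + 2.34*m + 1.37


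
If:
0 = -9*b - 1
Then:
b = -1/9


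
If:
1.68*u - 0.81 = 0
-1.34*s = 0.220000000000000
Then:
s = -0.16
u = 0.48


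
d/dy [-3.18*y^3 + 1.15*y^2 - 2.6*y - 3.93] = -9.54*y^2 + 2.3*y - 2.6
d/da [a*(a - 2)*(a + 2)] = 3*a^2 - 4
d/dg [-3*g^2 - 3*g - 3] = -6*g - 3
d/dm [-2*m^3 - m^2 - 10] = 2*m*(-3*m - 1)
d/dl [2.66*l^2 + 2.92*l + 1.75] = 5.32*l + 2.92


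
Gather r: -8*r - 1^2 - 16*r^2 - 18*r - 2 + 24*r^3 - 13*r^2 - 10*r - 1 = 24*r^3 - 29*r^2 - 36*r - 4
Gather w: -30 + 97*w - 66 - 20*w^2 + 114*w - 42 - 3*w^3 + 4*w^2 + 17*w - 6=-3*w^3 - 16*w^2 + 228*w - 144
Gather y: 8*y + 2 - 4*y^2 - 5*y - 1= -4*y^2 + 3*y + 1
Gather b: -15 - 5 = -20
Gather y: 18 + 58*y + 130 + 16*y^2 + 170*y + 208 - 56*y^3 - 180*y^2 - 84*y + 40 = -56*y^3 - 164*y^2 + 144*y + 396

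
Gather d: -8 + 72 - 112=-48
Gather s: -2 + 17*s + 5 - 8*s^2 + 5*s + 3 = -8*s^2 + 22*s + 6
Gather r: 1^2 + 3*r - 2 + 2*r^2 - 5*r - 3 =2*r^2 - 2*r - 4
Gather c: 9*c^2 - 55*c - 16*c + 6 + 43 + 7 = 9*c^2 - 71*c + 56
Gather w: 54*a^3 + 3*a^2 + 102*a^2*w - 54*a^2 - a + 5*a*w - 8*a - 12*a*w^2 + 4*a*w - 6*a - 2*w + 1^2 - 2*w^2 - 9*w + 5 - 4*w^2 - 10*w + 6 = 54*a^3 - 51*a^2 - 15*a + w^2*(-12*a - 6) + w*(102*a^2 + 9*a - 21) + 12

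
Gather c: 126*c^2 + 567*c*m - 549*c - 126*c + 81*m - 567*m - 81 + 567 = 126*c^2 + c*(567*m - 675) - 486*m + 486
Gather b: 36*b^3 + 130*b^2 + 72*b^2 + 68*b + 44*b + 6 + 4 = 36*b^3 + 202*b^2 + 112*b + 10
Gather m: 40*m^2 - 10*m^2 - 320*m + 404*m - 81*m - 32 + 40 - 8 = 30*m^2 + 3*m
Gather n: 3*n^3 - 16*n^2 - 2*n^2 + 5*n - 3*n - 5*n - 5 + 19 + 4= 3*n^3 - 18*n^2 - 3*n + 18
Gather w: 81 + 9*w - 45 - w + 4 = 8*w + 40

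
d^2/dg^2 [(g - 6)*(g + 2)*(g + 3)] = 6*g - 2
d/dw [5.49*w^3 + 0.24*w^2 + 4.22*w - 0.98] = 16.47*w^2 + 0.48*w + 4.22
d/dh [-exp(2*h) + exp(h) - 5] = (1 - 2*exp(h))*exp(h)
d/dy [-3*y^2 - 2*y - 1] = -6*y - 2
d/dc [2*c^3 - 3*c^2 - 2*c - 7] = 6*c^2 - 6*c - 2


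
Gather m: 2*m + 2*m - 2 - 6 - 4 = 4*m - 12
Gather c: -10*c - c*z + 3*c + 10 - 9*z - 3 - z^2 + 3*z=c*(-z - 7) - z^2 - 6*z + 7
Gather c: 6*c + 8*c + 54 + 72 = 14*c + 126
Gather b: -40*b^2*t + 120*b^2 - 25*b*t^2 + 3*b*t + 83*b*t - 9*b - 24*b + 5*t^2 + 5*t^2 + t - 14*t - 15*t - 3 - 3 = b^2*(120 - 40*t) + b*(-25*t^2 + 86*t - 33) + 10*t^2 - 28*t - 6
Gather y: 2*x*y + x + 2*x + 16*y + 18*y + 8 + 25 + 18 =3*x + y*(2*x + 34) + 51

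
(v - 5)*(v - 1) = v^2 - 6*v + 5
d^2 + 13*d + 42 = (d + 6)*(d + 7)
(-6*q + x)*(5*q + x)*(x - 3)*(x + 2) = -30*q^2*x^2 + 30*q^2*x + 180*q^2 - q*x^3 + q*x^2 + 6*q*x + x^4 - x^3 - 6*x^2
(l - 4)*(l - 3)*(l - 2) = l^3 - 9*l^2 + 26*l - 24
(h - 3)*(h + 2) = h^2 - h - 6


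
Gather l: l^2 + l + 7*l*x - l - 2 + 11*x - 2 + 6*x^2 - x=l^2 + 7*l*x + 6*x^2 + 10*x - 4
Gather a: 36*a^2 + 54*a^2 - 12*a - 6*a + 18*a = 90*a^2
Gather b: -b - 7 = -b - 7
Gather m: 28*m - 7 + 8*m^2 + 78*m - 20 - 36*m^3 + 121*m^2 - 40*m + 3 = -36*m^3 + 129*m^2 + 66*m - 24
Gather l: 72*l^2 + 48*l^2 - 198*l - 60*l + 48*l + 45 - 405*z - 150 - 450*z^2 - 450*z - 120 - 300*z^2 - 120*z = 120*l^2 - 210*l - 750*z^2 - 975*z - 225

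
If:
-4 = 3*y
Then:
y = -4/3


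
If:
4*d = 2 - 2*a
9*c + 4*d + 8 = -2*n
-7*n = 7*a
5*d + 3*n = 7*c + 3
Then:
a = 131/155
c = -114/155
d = 12/155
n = -131/155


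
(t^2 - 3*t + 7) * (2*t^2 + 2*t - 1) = 2*t^4 - 4*t^3 + 7*t^2 + 17*t - 7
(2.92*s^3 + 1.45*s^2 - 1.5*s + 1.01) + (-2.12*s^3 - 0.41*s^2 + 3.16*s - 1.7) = 0.8*s^3 + 1.04*s^2 + 1.66*s - 0.69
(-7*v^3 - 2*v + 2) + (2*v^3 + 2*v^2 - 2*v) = -5*v^3 + 2*v^2 - 4*v + 2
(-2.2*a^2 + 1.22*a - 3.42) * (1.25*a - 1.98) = -2.75*a^3 + 5.881*a^2 - 6.6906*a + 6.7716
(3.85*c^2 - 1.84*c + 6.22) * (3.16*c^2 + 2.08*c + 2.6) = 12.166*c^4 + 2.1936*c^3 + 25.838*c^2 + 8.1536*c + 16.172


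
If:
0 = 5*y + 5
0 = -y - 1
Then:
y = -1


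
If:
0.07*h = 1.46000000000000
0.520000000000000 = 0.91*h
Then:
No Solution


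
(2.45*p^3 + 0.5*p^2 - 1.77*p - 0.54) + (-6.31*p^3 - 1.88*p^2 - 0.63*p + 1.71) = -3.86*p^3 - 1.38*p^2 - 2.4*p + 1.17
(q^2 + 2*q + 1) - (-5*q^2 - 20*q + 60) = 6*q^2 + 22*q - 59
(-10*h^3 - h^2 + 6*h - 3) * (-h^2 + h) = 10*h^5 - 9*h^4 - 7*h^3 + 9*h^2 - 3*h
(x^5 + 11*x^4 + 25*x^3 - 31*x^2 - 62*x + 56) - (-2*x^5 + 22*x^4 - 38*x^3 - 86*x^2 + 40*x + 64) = 3*x^5 - 11*x^4 + 63*x^3 + 55*x^2 - 102*x - 8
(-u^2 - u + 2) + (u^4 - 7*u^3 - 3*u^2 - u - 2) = u^4 - 7*u^3 - 4*u^2 - 2*u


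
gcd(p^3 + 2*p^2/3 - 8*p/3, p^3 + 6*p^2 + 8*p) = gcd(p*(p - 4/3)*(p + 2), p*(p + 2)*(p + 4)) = p^2 + 2*p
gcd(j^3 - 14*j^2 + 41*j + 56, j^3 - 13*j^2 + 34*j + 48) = j^2 - 7*j - 8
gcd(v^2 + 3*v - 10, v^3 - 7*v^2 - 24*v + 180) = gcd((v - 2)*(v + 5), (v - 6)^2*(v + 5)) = v + 5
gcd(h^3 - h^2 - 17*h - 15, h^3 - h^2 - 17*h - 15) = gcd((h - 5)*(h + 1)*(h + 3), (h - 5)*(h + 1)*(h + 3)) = h^3 - h^2 - 17*h - 15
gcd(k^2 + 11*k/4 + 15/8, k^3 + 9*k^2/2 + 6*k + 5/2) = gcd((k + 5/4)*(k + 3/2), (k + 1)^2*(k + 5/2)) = 1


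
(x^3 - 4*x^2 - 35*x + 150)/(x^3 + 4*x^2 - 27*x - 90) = (x - 5)/(x + 3)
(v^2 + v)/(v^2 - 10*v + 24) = v*(v + 1)/(v^2 - 10*v + 24)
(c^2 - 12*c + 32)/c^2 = 1 - 12/c + 32/c^2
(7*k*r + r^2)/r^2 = (7*k + r)/r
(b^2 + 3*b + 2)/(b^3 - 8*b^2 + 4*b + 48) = (b + 1)/(b^2 - 10*b + 24)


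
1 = 1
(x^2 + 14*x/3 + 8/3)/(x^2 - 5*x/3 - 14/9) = 3*(x + 4)/(3*x - 7)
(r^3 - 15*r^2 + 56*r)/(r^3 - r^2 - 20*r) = (-r^2 + 15*r - 56)/(-r^2 + r + 20)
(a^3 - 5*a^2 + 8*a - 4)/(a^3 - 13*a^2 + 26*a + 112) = (a^3 - 5*a^2 + 8*a - 4)/(a^3 - 13*a^2 + 26*a + 112)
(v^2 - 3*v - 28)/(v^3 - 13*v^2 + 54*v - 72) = (v^2 - 3*v - 28)/(v^3 - 13*v^2 + 54*v - 72)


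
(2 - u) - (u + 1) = 1 - 2*u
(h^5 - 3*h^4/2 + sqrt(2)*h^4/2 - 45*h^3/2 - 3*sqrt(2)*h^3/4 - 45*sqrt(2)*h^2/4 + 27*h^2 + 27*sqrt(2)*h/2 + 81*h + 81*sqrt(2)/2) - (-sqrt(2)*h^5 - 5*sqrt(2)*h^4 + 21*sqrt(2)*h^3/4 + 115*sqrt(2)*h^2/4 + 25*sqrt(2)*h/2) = h^5 + sqrt(2)*h^5 - 3*h^4/2 + 11*sqrt(2)*h^4/2 - 45*h^3/2 - 6*sqrt(2)*h^3 - 40*sqrt(2)*h^2 + 27*h^2 + sqrt(2)*h + 81*h + 81*sqrt(2)/2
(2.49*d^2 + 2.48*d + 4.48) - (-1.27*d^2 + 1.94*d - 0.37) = 3.76*d^2 + 0.54*d + 4.85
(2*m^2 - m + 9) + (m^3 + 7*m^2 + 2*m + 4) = m^3 + 9*m^2 + m + 13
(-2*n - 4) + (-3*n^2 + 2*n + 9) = 5 - 3*n^2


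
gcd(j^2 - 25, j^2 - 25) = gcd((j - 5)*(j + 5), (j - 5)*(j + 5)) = j^2 - 25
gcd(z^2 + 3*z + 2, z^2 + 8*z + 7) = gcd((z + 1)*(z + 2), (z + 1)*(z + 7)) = z + 1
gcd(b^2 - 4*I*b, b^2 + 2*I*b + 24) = b - 4*I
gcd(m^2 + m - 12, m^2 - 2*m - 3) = m - 3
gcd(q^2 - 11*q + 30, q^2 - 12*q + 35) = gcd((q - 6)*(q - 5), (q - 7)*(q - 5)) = q - 5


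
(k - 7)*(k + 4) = k^2 - 3*k - 28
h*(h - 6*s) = h^2 - 6*h*s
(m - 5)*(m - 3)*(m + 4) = m^3 - 4*m^2 - 17*m + 60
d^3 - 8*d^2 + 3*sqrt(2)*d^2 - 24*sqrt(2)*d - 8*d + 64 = (d - 8)*(d - sqrt(2))*(d + 4*sqrt(2))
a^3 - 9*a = a*(a - 3)*(a + 3)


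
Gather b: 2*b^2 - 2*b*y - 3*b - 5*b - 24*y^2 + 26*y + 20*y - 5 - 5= 2*b^2 + b*(-2*y - 8) - 24*y^2 + 46*y - 10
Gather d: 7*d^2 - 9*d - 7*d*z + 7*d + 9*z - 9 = 7*d^2 + d*(-7*z - 2) + 9*z - 9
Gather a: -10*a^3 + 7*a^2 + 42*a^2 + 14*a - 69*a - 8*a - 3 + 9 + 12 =-10*a^3 + 49*a^2 - 63*a + 18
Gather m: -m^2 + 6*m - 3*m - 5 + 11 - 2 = -m^2 + 3*m + 4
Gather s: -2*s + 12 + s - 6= 6 - s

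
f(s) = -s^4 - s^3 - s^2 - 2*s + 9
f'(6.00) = -986.00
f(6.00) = -1551.00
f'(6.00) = -986.00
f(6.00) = -1551.00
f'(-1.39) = 5.73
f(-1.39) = 8.80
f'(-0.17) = -1.73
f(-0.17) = 9.32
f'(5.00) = -587.00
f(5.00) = -776.00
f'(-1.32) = 4.61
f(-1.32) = 9.16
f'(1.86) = -41.84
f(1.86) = -16.58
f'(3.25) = -177.50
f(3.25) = -153.96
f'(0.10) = -2.23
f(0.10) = 8.79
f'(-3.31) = 116.81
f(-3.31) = -79.11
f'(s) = -4*s^3 - 3*s^2 - 2*s - 2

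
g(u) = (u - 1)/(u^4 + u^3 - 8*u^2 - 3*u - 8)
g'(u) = (u - 1)*(-4*u^3 - 3*u^2 + 16*u + 3)/(u^4 + u^3 - 8*u^2 - 3*u - 8)^2 + 1/(u^4 + u^3 - 8*u^2 - 3*u - 8) = (u^4 + u^3 - 8*u^2 - 3*u - (u - 1)*(4*u^3 + 3*u^2 - 16*u - 3) - 8)/(-u^4 - u^3 + 8*u^2 + 3*u + 8)^2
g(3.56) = 0.03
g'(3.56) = -0.04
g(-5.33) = -0.01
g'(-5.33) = -0.01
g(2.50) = -0.14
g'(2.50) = -0.58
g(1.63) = -0.03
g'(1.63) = -0.04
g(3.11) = 0.07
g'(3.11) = -0.21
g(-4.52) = -0.03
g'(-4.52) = -0.04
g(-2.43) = 0.13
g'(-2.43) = -0.05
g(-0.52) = 0.18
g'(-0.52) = -0.00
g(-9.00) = 0.00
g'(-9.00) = 0.00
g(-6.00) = -0.00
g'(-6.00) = -0.00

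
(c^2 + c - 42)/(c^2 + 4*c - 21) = (c - 6)/(c - 3)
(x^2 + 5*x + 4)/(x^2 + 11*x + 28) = (x + 1)/(x + 7)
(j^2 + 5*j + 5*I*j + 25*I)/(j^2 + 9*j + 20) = (j + 5*I)/(j + 4)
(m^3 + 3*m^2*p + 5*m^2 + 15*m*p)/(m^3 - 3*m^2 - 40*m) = (m + 3*p)/(m - 8)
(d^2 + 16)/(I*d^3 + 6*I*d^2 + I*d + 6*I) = -I*(d^2 + 16)/(d^3 + 6*d^2 + d + 6)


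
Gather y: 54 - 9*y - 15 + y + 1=40 - 8*y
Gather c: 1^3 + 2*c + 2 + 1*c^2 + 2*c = c^2 + 4*c + 3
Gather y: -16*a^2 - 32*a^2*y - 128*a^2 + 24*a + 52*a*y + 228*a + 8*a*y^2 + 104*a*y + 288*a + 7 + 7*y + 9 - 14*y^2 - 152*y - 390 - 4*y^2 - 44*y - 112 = -144*a^2 + 540*a + y^2*(8*a - 18) + y*(-32*a^2 + 156*a - 189) - 486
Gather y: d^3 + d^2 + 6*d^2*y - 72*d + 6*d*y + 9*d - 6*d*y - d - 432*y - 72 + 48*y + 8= d^3 + d^2 - 64*d + y*(6*d^2 - 384) - 64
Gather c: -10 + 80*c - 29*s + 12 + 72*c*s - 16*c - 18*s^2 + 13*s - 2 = c*(72*s + 64) - 18*s^2 - 16*s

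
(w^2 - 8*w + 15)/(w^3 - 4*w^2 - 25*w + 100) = (w - 3)/(w^2 + w - 20)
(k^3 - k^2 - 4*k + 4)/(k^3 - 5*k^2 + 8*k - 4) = (k + 2)/(k - 2)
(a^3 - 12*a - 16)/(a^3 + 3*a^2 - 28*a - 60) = (a^2 - 2*a - 8)/(a^2 + a - 30)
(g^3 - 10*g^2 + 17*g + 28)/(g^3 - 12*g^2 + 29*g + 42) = (g - 4)/(g - 6)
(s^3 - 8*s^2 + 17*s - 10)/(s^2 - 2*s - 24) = (-s^3 + 8*s^2 - 17*s + 10)/(-s^2 + 2*s + 24)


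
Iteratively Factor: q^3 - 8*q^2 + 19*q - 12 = (q - 1)*(q^2 - 7*q + 12) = (q - 4)*(q - 1)*(q - 3)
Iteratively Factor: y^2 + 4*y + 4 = (y + 2)*(y + 2)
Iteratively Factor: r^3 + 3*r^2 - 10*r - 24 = (r - 3)*(r^2 + 6*r + 8) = (r - 3)*(r + 2)*(r + 4)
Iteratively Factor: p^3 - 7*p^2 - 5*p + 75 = (p - 5)*(p^2 - 2*p - 15) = (p - 5)^2*(p + 3)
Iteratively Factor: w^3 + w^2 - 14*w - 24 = (w - 4)*(w^2 + 5*w + 6) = (w - 4)*(w + 3)*(w + 2)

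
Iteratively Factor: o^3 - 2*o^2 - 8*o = (o + 2)*(o^2 - 4*o) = o*(o + 2)*(o - 4)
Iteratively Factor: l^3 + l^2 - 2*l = (l)*(l^2 + l - 2) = l*(l - 1)*(l + 2)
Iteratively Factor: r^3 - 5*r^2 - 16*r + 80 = (r - 5)*(r^2 - 16) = (r - 5)*(r - 4)*(r + 4)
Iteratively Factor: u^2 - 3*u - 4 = (u - 4)*(u + 1)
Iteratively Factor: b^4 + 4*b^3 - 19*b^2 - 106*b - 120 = (b + 4)*(b^3 - 19*b - 30) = (b + 2)*(b + 4)*(b^2 - 2*b - 15) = (b + 2)*(b + 3)*(b + 4)*(b - 5)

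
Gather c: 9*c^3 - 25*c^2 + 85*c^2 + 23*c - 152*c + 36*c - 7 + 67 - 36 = 9*c^3 + 60*c^2 - 93*c + 24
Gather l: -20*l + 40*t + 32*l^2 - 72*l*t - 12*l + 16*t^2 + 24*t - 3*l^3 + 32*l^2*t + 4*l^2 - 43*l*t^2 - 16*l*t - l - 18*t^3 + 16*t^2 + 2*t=-3*l^3 + l^2*(32*t + 36) + l*(-43*t^2 - 88*t - 33) - 18*t^3 + 32*t^2 + 66*t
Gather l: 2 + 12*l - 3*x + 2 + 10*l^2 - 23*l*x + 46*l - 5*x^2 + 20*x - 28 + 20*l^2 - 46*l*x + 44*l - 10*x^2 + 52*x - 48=30*l^2 + l*(102 - 69*x) - 15*x^2 + 69*x - 72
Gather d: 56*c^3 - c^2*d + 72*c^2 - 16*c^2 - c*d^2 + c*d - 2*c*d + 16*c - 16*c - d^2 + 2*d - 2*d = 56*c^3 + 56*c^2 + d^2*(-c - 1) + d*(-c^2 - c)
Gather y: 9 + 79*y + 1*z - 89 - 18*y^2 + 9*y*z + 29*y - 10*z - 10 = -18*y^2 + y*(9*z + 108) - 9*z - 90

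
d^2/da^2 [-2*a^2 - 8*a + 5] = -4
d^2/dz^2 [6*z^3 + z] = 36*z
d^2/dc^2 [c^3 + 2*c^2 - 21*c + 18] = 6*c + 4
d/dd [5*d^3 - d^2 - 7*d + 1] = 15*d^2 - 2*d - 7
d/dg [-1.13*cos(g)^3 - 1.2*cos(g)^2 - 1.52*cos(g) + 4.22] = (3.39*cos(g)^2 + 2.4*cos(g) + 1.52)*sin(g)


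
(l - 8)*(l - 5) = l^2 - 13*l + 40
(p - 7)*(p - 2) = p^2 - 9*p + 14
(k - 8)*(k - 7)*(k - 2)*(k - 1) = k^4 - 18*k^3 + 103*k^2 - 198*k + 112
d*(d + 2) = d^2 + 2*d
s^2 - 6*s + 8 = (s - 4)*(s - 2)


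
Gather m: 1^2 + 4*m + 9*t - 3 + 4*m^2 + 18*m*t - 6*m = 4*m^2 + m*(18*t - 2) + 9*t - 2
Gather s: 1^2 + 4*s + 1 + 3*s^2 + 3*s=3*s^2 + 7*s + 2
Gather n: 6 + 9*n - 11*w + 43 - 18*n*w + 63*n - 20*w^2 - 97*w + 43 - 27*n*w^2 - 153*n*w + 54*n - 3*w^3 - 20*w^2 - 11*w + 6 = n*(-27*w^2 - 171*w + 126) - 3*w^3 - 40*w^2 - 119*w + 98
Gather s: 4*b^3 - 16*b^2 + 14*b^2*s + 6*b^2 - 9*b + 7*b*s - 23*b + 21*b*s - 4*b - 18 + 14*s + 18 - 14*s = 4*b^3 - 10*b^2 - 36*b + s*(14*b^2 + 28*b)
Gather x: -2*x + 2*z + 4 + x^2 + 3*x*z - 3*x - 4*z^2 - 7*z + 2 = x^2 + x*(3*z - 5) - 4*z^2 - 5*z + 6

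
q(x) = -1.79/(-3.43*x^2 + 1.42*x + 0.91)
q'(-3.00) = 0.03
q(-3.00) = 0.05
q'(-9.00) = 0.00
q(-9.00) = 0.01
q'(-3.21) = 0.03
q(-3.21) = 0.05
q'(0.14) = 0.76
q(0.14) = -1.72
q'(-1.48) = 0.27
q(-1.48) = 0.21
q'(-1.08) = 0.74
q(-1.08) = 0.39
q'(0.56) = -10.94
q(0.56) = -2.84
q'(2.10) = -0.18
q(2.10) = 0.16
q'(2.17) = -0.16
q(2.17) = 0.15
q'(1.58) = -0.58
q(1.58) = 0.33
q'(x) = -1.79*(6.86*x - 1.42)/(-3.43*x^2 + 1.42*x + 0.91)^2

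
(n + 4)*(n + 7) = n^2 + 11*n + 28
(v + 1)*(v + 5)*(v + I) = v^3 + 6*v^2 + I*v^2 + 5*v + 6*I*v + 5*I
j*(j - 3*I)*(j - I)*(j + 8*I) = j^4 + 4*I*j^3 + 29*j^2 - 24*I*j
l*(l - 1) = l^2 - l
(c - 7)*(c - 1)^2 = c^3 - 9*c^2 + 15*c - 7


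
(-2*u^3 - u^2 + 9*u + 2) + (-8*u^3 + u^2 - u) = -10*u^3 + 8*u + 2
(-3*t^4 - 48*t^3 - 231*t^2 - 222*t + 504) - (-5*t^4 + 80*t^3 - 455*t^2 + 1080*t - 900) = 2*t^4 - 128*t^3 + 224*t^2 - 1302*t + 1404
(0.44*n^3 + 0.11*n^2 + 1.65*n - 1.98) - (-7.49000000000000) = 0.44*n^3 + 0.11*n^2 + 1.65*n + 5.51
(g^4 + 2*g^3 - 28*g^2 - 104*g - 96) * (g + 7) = g^5 + 9*g^4 - 14*g^3 - 300*g^2 - 824*g - 672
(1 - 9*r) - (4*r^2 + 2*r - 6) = -4*r^2 - 11*r + 7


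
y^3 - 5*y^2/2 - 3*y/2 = y*(y - 3)*(y + 1/2)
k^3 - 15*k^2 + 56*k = k*(k - 8)*(k - 7)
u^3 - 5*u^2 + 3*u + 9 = (u - 3)^2*(u + 1)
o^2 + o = o*(o + 1)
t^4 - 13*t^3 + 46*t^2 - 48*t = t*(t - 8)*(t - 3)*(t - 2)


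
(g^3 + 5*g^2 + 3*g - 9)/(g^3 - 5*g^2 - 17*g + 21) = (g + 3)/(g - 7)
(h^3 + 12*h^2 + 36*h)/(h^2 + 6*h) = h + 6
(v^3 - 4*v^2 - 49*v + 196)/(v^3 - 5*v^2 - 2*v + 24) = (v^2 - 49)/(v^2 - v - 6)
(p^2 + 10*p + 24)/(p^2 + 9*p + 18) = (p + 4)/(p + 3)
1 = 1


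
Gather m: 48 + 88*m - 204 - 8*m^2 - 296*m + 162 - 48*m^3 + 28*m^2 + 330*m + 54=-48*m^3 + 20*m^2 + 122*m + 60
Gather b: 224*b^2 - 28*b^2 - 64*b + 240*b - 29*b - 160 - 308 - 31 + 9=196*b^2 + 147*b - 490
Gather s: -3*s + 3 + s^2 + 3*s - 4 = s^2 - 1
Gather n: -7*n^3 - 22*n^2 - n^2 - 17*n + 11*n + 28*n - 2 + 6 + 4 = -7*n^3 - 23*n^2 + 22*n + 8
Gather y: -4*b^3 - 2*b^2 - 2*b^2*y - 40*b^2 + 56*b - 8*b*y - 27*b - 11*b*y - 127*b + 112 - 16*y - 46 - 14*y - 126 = -4*b^3 - 42*b^2 - 98*b + y*(-2*b^2 - 19*b - 30) - 60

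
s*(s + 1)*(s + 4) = s^3 + 5*s^2 + 4*s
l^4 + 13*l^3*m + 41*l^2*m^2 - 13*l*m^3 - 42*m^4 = (l - m)*(l + m)*(l + 6*m)*(l + 7*m)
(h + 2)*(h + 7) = h^2 + 9*h + 14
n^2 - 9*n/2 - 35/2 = (n - 7)*(n + 5/2)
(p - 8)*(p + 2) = p^2 - 6*p - 16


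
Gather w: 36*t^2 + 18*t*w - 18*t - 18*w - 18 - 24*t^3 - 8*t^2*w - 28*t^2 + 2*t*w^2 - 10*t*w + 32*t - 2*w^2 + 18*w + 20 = -24*t^3 + 8*t^2 + 14*t + w^2*(2*t - 2) + w*(-8*t^2 + 8*t) + 2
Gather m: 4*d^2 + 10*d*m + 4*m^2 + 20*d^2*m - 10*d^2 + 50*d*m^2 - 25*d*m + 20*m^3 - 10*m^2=-6*d^2 + 20*m^3 + m^2*(50*d - 6) + m*(20*d^2 - 15*d)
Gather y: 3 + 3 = 6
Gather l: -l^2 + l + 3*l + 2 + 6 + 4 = -l^2 + 4*l + 12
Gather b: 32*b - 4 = 32*b - 4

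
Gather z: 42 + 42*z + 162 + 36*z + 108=78*z + 312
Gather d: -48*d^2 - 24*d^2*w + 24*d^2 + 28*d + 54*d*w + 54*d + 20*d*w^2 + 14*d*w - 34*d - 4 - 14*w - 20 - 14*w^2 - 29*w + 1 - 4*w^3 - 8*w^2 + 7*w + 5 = d^2*(-24*w - 24) + d*(20*w^2 + 68*w + 48) - 4*w^3 - 22*w^2 - 36*w - 18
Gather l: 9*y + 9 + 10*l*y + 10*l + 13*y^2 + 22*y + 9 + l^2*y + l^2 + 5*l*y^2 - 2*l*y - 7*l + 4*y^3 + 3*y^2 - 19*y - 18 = l^2*(y + 1) + l*(5*y^2 + 8*y + 3) + 4*y^3 + 16*y^2 + 12*y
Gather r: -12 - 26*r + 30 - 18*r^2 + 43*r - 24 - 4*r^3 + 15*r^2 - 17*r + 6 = -4*r^3 - 3*r^2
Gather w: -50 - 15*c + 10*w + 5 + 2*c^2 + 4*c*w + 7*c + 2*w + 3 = 2*c^2 - 8*c + w*(4*c + 12) - 42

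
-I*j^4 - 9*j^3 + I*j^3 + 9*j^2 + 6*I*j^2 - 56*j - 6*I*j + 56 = (j - 7*I)*(j - 4*I)*(j + 2*I)*(-I*j + I)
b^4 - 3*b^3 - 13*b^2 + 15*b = b*(b - 5)*(b - 1)*(b + 3)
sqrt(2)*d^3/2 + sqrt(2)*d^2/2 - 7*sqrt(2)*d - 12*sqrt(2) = (d - 4)*(d + 3)*(sqrt(2)*d/2 + sqrt(2))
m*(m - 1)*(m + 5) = m^3 + 4*m^2 - 5*m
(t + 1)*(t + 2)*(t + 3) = t^3 + 6*t^2 + 11*t + 6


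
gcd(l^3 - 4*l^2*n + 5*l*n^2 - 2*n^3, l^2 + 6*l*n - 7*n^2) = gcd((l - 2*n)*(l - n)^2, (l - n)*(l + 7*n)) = l - n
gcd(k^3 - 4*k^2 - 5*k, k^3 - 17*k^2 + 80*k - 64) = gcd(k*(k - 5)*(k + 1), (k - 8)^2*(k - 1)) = 1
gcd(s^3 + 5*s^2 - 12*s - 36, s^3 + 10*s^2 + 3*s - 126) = s^2 + 3*s - 18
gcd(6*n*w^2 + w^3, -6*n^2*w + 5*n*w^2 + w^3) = 6*n*w + w^2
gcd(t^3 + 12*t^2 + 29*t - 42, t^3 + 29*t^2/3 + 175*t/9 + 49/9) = t + 7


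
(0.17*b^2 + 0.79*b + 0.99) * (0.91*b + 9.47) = 0.1547*b^3 + 2.3288*b^2 + 8.3822*b + 9.3753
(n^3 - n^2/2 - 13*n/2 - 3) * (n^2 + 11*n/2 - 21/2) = n^5 + 5*n^4 - 79*n^3/4 - 67*n^2/2 + 207*n/4 + 63/2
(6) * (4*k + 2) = 24*k + 12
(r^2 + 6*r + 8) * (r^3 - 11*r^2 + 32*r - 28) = r^5 - 5*r^4 - 26*r^3 + 76*r^2 + 88*r - 224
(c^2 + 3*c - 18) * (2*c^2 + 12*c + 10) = 2*c^4 + 18*c^3 + 10*c^2 - 186*c - 180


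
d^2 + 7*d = d*(d + 7)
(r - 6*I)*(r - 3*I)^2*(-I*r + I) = -I*r^4 - 12*r^3 + I*r^3 + 12*r^2 + 45*I*r^2 + 54*r - 45*I*r - 54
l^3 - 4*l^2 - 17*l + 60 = (l - 5)*(l - 3)*(l + 4)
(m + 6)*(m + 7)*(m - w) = m^3 - m^2*w + 13*m^2 - 13*m*w + 42*m - 42*w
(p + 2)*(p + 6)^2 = p^3 + 14*p^2 + 60*p + 72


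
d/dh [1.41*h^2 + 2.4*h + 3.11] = 2.82*h + 2.4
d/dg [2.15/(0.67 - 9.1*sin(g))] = 19.565*cos(g)/(9.1*sin(g) - 0.67)^2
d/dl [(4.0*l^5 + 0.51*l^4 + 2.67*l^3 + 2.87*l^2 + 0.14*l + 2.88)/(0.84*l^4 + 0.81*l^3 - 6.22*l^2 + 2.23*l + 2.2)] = (3.36*l^8 + 6.48*l^7 - 76.4697*l^6 + 24.514*l^5 + 28.127*l^4 + 6.4926*l^3 + 17.8945*l^2 + 48.4552*l - 6.1144)/(0.7056*l^8 + 1.3608*l^7 - 9.7935*l^6 - 6.33*l^5 + 45.997*l^4 - 24.1772*l^3 - 22.3951*l^2 + 9.812*l + 4.84)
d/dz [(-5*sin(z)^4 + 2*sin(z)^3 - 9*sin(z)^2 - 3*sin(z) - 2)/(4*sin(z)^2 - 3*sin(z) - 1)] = (-40*sin(z)^5 + 53*sin(z)^4 + 8*sin(z)^3 + 33*sin(z)^2 + 34*sin(z) - 3)*cos(z)/((sin(z) - 1)^2*(4*sin(z) + 1)^2)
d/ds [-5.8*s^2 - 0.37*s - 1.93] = -11.6*s - 0.37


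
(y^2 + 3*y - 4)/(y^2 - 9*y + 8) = (y + 4)/(y - 8)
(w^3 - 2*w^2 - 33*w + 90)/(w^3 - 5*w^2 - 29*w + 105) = (w^2 + w - 30)/(w^2 - 2*w - 35)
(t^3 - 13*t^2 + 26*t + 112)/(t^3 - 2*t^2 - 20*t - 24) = (t^2 - 15*t + 56)/(t^2 - 4*t - 12)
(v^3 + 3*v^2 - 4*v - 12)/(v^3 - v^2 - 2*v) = (v^2 + 5*v + 6)/(v*(v + 1))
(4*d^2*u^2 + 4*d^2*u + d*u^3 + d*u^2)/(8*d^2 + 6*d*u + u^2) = d*u*(u + 1)/(2*d + u)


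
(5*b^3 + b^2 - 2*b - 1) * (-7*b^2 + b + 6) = -35*b^5 - 2*b^4 + 45*b^3 + 11*b^2 - 13*b - 6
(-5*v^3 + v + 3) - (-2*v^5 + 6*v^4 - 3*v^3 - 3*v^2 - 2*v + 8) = 2*v^5 - 6*v^4 - 2*v^3 + 3*v^2 + 3*v - 5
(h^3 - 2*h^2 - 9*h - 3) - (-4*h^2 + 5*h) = h^3 + 2*h^2 - 14*h - 3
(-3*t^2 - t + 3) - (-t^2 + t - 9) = -2*t^2 - 2*t + 12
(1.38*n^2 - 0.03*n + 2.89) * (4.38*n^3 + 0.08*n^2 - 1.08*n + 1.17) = 6.0444*n^5 - 0.021*n^4 + 11.1654*n^3 + 1.8782*n^2 - 3.1563*n + 3.3813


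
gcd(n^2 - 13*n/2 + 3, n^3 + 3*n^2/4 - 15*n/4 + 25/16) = n - 1/2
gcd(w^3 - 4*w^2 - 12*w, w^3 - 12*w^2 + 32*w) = w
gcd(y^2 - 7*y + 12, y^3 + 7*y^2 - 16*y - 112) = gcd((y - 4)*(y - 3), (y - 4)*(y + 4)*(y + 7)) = y - 4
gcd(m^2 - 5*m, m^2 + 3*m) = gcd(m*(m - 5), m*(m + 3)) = m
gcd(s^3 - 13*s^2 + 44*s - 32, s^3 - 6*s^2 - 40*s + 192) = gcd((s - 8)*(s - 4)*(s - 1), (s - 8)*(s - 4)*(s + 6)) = s^2 - 12*s + 32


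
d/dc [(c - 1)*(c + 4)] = 2*c + 3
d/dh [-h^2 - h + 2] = -2*h - 1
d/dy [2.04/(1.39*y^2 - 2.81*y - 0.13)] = (5.7324 - 5.6712*y)/(-1.39*y^2 + 2.81*y + 0.13)^2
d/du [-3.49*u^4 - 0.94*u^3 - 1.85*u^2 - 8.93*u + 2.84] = -13.96*u^3 - 2.82*u^2 - 3.7*u - 8.93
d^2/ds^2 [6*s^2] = 12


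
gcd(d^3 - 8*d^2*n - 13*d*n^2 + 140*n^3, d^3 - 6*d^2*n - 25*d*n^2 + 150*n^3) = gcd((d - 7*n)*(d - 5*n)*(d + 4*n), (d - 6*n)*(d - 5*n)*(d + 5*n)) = d - 5*n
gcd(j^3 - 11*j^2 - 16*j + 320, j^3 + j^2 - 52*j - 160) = j^2 - 3*j - 40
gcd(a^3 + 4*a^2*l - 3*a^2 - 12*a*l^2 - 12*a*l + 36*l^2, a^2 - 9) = a - 3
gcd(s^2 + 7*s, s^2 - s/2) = s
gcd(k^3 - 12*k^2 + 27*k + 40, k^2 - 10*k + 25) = k - 5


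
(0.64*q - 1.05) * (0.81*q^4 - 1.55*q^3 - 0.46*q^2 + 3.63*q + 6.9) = 0.5184*q^5 - 1.8425*q^4 + 1.3331*q^3 + 2.8062*q^2 + 0.6045*q - 7.245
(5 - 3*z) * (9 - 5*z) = 15*z^2 - 52*z + 45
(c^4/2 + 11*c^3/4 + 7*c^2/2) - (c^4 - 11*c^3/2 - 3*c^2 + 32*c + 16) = -c^4/2 + 33*c^3/4 + 13*c^2/2 - 32*c - 16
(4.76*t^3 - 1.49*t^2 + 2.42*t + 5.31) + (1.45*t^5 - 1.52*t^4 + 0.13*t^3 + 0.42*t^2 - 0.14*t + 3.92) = 1.45*t^5 - 1.52*t^4 + 4.89*t^3 - 1.07*t^2 + 2.28*t + 9.23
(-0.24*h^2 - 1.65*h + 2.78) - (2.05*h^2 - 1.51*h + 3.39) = -2.29*h^2 - 0.14*h - 0.61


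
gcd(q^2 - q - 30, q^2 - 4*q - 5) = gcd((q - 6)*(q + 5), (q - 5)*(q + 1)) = 1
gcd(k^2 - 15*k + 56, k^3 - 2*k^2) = 1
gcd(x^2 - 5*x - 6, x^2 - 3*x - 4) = x + 1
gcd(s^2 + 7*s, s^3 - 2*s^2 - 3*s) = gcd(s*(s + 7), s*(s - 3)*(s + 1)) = s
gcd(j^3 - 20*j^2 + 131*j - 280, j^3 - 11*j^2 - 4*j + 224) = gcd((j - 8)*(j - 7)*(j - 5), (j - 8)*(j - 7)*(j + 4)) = j^2 - 15*j + 56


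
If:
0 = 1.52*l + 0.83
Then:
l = -0.55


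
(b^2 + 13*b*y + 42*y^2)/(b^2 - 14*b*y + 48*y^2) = (b^2 + 13*b*y + 42*y^2)/(b^2 - 14*b*y + 48*y^2)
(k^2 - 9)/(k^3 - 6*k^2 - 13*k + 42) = (k - 3)/(k^2 - 9*k + 14)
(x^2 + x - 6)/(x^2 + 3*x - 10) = (x + 3)/(x + 5)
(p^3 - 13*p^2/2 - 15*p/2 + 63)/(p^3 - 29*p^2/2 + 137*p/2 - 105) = (p + 3)/(p - 5)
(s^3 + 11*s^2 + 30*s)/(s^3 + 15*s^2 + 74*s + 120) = s/(s + 4)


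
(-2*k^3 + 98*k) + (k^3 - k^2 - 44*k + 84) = -k^3 - k^2 + 54*k + 84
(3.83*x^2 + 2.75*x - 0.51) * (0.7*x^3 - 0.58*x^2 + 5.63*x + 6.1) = 2.681*x^5 - 0.2964*x^4 + 19.6109*x^3 + 39.1413*x^2 + 13.9037*x - 3.111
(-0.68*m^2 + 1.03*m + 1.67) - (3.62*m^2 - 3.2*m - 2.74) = -4.3*m^2 + 4.23*m + 4.41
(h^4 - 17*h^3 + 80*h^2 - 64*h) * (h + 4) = h^5 - 13*h^4 + 12*h^3 + 256*h^2 - 256*h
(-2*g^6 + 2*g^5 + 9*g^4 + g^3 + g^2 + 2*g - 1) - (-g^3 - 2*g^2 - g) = -2*g^6 + 2*g^5 + 9*g^4 + 2*g^3 + 3*g^2 + 3*g - 1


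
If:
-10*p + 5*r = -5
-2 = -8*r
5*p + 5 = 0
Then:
No Solution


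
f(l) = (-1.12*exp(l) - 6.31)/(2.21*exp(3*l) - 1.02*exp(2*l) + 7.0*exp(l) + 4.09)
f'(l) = (-1.12*exp(l) - 6.31)*(-6.63*exp(3*l) + 2.04*exp(2*l) - 7.0*exp(l))/(2.21*exp(3*l) - 1.02*exp(2*l) + 7.0*exp(l) + 4.09)^2 - 1.12*exp(l)/(2.21*exp(3*l) - 1.02*exp(2*l) + 7.0*exp(l) + 4.09)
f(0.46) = -0.38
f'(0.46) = 0.49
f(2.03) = -0.02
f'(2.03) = 0.04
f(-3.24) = -1.46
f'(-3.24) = 0.08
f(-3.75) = -1.49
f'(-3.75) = 0.05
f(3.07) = -0.00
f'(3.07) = 0.00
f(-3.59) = -1.48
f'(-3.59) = 0.06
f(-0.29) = -0.74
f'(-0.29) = 0.44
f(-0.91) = -0.98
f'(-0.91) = 0.35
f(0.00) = -0.61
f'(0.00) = 0.48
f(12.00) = 0.00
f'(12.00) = 0.00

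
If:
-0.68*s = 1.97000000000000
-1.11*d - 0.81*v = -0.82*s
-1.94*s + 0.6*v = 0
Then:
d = 4.70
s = -2.90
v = -9.37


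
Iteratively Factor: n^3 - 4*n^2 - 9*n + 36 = (n + 3)*(n^2 - 7*n + 12) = (n - 4)*(n + 3)*(n - 3)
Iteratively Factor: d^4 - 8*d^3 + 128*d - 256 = (d - 4)*(d^3 - 4*d^2 - 16*d + 64) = (d - 4)^2*(d^2 - 16) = (d - 4)^3*(d + 4)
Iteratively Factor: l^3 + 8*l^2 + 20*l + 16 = (l + 2)*(l^2 + 6*l + 8) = (l + 2)*(l + 4)*(l + 2)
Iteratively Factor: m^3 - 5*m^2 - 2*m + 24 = (m - 4)*(m^2 - m - 6) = (m - 4)*(m + 2)*(m - 3)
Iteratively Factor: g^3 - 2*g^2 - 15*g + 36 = (g - 3)*(g^2 + g - 12) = (g - 3)*(g + 4)*(g - 3)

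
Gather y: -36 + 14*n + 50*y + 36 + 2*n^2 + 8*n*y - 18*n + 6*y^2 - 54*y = 2*n^2 - 4*n + 6*y^2 + y*(8*n - 4)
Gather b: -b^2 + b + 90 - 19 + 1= -b^2 + b + 72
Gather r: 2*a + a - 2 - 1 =3*a - 3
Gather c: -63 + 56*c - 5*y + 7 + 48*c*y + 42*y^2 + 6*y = c*(48*y + 56) + 42*y^2 + y - 56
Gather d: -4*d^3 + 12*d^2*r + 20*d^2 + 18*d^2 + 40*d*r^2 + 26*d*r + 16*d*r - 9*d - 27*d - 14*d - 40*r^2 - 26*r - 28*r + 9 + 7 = -4*d^3 + d^2*(12*r + 38) + d*(40*r^2 + 42*r - 50) - 40*r^2 - 54*r + 16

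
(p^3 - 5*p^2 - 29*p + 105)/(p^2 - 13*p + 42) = (p^2 + 2*p - 15)/(p - 6)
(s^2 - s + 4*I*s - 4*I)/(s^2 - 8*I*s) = (s^2 - s + 4*I*s - 4*I)/(s*(s - 8*I))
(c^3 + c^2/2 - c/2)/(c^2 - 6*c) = (2*c^2 + c - 1)/(2*(c - 6))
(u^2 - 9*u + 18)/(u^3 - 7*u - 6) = (u - 6)/(u^2 + 3*u + 2)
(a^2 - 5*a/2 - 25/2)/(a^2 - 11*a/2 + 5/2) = (2*a + 5)/(2*a - 1)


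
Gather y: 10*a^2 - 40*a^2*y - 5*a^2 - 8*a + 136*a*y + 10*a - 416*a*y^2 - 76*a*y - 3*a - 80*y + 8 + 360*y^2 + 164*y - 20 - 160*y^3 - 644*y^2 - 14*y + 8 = 5*a^2 - a - 160*y^3 + y^2*(-416*a - 284) + y*(-40*a^2 + 60*a + 70) - 4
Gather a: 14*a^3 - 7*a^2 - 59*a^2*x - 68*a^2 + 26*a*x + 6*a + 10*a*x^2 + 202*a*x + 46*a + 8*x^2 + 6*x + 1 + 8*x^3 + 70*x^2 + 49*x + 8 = 14*a^3 + a^2*(-59*x - 75) + a*(10*x^2 + 228*x + 52) + 8*x^3 + 78*x^2 + 55*x + 9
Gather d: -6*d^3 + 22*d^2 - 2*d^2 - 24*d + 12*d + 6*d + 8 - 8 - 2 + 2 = -6*d^3 + 20*d^2 - 6*d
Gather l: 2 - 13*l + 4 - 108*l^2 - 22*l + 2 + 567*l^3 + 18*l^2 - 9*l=567*l^3 - 90*l^2 - 44*l + 8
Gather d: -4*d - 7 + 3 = -4*d - 4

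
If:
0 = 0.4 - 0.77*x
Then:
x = 0.52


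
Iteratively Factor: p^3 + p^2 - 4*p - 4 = (p + 2)*(p^2 - p - 2) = (p - 2)*(p + 2)*(p + 1)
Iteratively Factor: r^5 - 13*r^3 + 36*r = (r + 3)*(r^4 - 3*r^3 - 4*r^2 + 12*r) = (r - 3)*(r + 3)*(r^3 - 4*r) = r*(r - 3)*(r + 3)*(r^2 - 4) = r*(r - 3)*(r - 2)*(r + 3)*(r + 2)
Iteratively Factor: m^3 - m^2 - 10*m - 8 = (m - 4)*(m^2 + 3*m + 2) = (m - 4)*(m + 2)*(m + 1)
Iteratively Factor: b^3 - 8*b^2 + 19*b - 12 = (b - 1)*(b^2 - 7*b + 12) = (b - 4)*(b - 1)*(b - 3)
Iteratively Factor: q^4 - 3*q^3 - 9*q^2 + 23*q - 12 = (q + 3)*(q^3 - 6*q^2 + 9*q - 4) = (q - 4)*(q + 3)*(q^2 - 2*q + 1) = (q - 4)*(q - 1)*(q + 3)*(q - 1)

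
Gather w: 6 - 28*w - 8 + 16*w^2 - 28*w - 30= 16*w^2 - 56*w - 32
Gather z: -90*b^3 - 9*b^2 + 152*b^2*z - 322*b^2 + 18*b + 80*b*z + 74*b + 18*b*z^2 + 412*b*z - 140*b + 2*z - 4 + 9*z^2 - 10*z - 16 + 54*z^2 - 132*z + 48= -90*b^3 - 331*b^2 - 48*b + z^2*(18*b + 63) + z*(152*b^2 + 492*b - 140) + 28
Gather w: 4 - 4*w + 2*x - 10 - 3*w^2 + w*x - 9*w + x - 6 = -3*w^2 + w*(x - 13) + 3*x - 12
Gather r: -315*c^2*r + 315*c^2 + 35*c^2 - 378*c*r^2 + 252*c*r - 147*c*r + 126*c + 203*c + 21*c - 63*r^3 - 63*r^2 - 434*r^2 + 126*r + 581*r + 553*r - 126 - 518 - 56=350*c^2 + 350*c - 63*r^3 + r^2*(-378*c - 497) + r*(-315*c^2 + 105*c + 1260) - 700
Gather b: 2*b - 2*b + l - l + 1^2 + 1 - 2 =0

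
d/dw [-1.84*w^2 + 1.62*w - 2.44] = 1.62 - 3.68*w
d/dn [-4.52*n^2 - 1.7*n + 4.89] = -9.04*n - 1.7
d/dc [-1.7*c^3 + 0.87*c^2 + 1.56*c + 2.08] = -5.1*c^2 + 1.74*c + 1.56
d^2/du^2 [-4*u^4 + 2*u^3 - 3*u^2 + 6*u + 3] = -48*u^2 + 12*u - 6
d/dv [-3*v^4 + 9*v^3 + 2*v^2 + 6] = v*(-12*v^2 + 27*v + 4)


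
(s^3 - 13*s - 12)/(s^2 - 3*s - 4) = s + 3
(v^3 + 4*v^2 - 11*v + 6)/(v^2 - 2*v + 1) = v + 6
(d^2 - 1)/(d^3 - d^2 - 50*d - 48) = (d - 1)/(d^2 - 2*d - 48)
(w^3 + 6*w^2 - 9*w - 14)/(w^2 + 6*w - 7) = (w^2 - w - 2)/(w - 1)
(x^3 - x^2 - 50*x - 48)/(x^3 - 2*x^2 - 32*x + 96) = (x^2 - 7*x - 8)/(x^2 - 8*x + 16)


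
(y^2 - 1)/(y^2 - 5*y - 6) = (y - 1)/(y - 6)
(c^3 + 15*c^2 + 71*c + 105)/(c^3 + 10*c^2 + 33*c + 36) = (c^2 + 12*c + 35)/(c^2 + 7*c + 12)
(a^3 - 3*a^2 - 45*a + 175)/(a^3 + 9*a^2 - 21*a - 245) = (a - 5)/(a + 7)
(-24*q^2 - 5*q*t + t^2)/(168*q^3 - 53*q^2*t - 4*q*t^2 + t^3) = (-3*q - t)/(21*q^2 - 4*q*t - t^2)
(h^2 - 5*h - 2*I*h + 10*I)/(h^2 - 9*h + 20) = (h - 2*I)/(h - 4)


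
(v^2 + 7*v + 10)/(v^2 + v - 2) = (v + 5)/(v - 1)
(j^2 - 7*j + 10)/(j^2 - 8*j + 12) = (j - 5)/(j - 6)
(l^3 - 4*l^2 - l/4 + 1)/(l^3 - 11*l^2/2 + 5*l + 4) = (l - 1/2)/(l - 2)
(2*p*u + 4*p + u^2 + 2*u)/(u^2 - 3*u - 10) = (2*p + u)/(u - 5)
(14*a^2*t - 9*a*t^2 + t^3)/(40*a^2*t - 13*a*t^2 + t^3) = (14*a^2 - 9*a*t + t^2)/(40*a^2 - 13*a*t + t^2)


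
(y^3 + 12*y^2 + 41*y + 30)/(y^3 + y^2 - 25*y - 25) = (y + 6)/(y - 5)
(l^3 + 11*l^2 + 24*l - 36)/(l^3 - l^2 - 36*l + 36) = (l + 6)/(l - 6)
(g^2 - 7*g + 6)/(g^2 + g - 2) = (g - 6)/(g + 2)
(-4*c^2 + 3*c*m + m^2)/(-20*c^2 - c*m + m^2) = (c - m)/(5*c - m)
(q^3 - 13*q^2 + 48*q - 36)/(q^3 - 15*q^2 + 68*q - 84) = (q^2 - 7*q + 6)/(q^2 - 9*q + 14)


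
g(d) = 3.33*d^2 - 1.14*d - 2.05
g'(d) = 6.66*d - 1.14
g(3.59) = 36.77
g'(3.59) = 22.77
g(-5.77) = 115.39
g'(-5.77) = -39.57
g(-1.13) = 3.49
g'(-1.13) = -8.67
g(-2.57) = 22.87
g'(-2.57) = -18.26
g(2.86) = 21.93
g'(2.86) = 17.91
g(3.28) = 30.04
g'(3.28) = 20.70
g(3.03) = 25.07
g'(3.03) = 19.04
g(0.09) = -2.13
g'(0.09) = -0.54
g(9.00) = 257.42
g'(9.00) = 58.80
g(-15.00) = 764.30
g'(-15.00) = -101.04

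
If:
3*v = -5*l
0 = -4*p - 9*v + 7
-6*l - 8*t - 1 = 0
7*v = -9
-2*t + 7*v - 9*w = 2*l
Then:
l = 27/35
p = 65/14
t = -197/280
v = -9/7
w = -1279/1260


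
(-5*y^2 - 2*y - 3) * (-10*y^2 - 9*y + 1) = 50*y^4 + 65*y^3 + 43*y^2 + 25*y - 3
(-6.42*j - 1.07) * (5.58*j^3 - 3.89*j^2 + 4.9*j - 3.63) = -35.8236*j^4 + 19.0032*j^3 - 27.2957*j^2 + 18.0616*j + 3.8841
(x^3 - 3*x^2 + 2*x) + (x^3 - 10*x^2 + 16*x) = 2*x^3 - 13*x^2 + 18*x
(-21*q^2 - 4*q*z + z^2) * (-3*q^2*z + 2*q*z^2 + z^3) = 63*q^4*z - 30*q^3*z^2 - 32*q^2*z^3 - 2*q*z^4 + z^5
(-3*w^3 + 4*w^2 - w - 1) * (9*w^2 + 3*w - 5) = -27*w^5 + 27*w^4 + 18*w^3 - 32*w^2 + 2*w + 5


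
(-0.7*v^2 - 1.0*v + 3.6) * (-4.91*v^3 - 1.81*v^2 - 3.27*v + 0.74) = 3.437*v^5 + 6.177*v^4 - 13.577*v^3 - 3.764*v^2 - 12.512*v + 2.664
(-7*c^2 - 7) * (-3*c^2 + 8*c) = 21*c^4 - 56*c^3 + 21*c^2 - 56*c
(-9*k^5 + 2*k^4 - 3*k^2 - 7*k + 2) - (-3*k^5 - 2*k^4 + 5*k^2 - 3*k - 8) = -6*k^5 + 4*k^4 - 8*k^2 - 4*k + 10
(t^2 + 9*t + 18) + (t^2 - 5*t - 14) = 2*t^2 + 4*t + 4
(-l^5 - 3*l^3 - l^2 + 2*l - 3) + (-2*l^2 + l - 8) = -l^5 - 3*l^3 - 3*l^2 + 3*l - 11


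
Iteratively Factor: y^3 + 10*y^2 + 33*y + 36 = (y + 3)*(y^2 + 7*y + 12) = (y + 3)*(y + 4)*(y + 3)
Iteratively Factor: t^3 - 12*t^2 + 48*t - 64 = (t - 4)*(t^2 - 8*t + 16) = (t - 4)^2*(t - 4)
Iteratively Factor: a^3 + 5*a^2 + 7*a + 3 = (a + 1)*(a^2 + 4*a + 3) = (a + 1)*(a + 3)*(a + 1)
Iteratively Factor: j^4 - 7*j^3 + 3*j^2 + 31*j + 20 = (j + 1)*(j^3 - 8*j^2 + 11*j + 20) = (j - 4)*(j + 1)*(j^2 - 4*j - 5) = (j - 5)*(j - 4)*(j + 1)*(j + 1)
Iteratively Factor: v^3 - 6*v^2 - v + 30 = (v - 3)*(v^2 - 3*v - 10) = (v - 5)*(v - 3)*(v + 2)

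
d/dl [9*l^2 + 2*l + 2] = 18*l + 2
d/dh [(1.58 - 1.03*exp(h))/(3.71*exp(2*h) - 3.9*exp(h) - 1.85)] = (3.8213*exp(2*h) - 11.7236*exp(h) + 8.0675)*exp(h)/(13.7641*exp(4*h) - 28.938*exp(3*h) + 1.483*exp(2*h) + 14.43*exp(h) + 3.4225)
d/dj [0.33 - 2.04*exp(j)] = -2.04*exp(j)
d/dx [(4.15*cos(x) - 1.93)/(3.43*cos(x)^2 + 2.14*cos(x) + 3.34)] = (14.2345*cos(x)^2 - 13.2398*cos(x) - 17.9912)*sin(x)/(11.7649*cos(x)^4 + 14.6804*cos(x)^3 + 27.492*cos(x)^2 + 14.2952*cos(x) + 11.1556)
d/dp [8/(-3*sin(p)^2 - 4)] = 96*sin(2*p)/(11 - 3*cos(2*p))^2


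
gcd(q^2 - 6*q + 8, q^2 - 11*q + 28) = q - 4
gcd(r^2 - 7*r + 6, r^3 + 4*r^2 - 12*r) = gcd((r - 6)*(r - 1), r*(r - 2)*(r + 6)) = 1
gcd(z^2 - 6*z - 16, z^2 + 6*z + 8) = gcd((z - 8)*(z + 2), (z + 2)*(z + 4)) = z + 2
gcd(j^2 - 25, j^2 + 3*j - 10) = j + 5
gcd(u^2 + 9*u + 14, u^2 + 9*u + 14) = u^2 + 9*u + 14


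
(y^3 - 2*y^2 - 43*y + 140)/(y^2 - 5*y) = y + 3 - 28/y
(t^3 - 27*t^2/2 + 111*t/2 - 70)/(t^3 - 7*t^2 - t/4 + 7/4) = 2*(2*t^2 - 13*t + 20)/(4*t^2 - 1)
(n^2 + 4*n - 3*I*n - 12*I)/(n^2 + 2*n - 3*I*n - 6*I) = (n + 4)/(n + 2)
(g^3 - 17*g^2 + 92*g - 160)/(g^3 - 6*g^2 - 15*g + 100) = (g^2 - 12*g + 32)/(g^2 - g - 20)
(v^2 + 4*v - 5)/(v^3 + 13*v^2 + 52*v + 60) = (v - 1)/(v^2 + 8*v + 12)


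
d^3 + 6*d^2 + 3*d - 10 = (d - 1)*(d + 2)*(d + 5)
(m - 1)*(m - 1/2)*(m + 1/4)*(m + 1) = m^4 - m^3/4 - 9*m^2/8 + m/4 + 1/8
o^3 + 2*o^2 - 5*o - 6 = (o - 2)*(o + 1)*(o + 3)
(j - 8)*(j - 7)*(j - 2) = j^3 - 17*j^2 + 86*j - 112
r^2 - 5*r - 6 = (r - 6)*(r + 1)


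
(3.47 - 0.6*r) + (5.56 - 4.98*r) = 9.03 - 5.58*r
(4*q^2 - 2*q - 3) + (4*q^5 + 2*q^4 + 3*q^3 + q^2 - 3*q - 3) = 4*q^5 + 2*q^4 + 3*q^3 + 5*q^2 - 5*q - 6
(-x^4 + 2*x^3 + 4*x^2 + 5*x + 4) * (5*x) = -5*x^5 + 10*x^4 + 20*x^3 + 25*x^2 + 20*x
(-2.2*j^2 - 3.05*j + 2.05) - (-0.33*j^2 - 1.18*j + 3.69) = -1.87*j^2 - 1.87*j - 1.64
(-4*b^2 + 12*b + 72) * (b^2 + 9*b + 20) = -4*b^4 - 24*b^3 + 100*b^2 + 888*b + 1440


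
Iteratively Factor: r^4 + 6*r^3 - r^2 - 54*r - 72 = (r - 3)*(r^3 + 9*r^2 + 26*r + 24) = (r - 3)*(r + 2)*(r^2 + 7*r + 12) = (r - 3)*(r + 2)*(r + 4)*(r + 3)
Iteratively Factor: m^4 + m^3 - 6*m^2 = (m + 3)*(m^3 - 2*m^2) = m*(m + 3)*(m^2 - 2*m) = m*(m - 2)*(m + 3)*(m)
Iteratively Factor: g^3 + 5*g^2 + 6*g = (g + 3)*(g^2 + 2*g) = (g + 2)*(g + 3)*(g)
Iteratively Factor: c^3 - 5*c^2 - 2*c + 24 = (c - 3)*(c^2 - 2*c - 8) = (c - 4)*(c - 3)*(c + 2)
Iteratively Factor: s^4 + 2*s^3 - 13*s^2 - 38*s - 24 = (s - 4)*(s^3 + 6*s^2 + 11*s + 6) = (s - 4)*(s + 2)*(s^2 + 4*s + 3) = (s - 4)*(s + 1)*(s + 2)*(s + 3)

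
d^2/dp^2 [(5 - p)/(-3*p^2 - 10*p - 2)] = 2*((5 - 9*p)*(3*p^2 + 10*p + 2) + 4*(p - 5)*(3*p + 5)^2)/(3*p^2 + 10*p + 2)^3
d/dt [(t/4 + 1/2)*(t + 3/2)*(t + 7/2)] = 3*t^2/4 + 7*t/2 + 61/16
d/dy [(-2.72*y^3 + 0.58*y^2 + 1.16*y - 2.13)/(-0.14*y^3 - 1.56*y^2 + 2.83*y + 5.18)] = (4.3244*y^4 - 15.0704*y^3 - 39.7124*y^2 - 0.636800000000001*y + 12.0367)/(0.0196*y^6 + 0.4368*y^5 + 1.6412*y^4 - 10.28*y^3 - 8.1527*y^2 + 29.3188*y + 26.8324)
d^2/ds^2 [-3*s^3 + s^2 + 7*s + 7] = 2 - 18*s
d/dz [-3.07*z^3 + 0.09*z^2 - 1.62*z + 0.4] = -9.21*z^2 + 0.18*z - 1.62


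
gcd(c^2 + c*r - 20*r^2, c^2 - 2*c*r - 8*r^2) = -c + 4*r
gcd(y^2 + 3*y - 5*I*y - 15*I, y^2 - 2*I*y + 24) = 1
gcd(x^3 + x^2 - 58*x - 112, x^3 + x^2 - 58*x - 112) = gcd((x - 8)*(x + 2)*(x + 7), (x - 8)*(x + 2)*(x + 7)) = x^3 + x^2 - 58*x - 112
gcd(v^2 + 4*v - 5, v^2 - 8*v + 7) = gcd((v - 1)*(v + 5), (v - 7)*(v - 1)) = v - 1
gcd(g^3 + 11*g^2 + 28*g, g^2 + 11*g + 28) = g^2 + 11*g + 28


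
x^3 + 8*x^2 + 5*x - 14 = (x - 1)*(x + 2)*(x + 7)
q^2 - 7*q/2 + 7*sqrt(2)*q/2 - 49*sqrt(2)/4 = (q - 7/2)*(q + 7*sqrt(2)/2)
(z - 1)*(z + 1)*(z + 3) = z^3 + 3*z^2 - z - 3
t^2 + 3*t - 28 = (t - 4)*(t + 7)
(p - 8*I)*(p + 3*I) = p^2 - 5*I*p + 24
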